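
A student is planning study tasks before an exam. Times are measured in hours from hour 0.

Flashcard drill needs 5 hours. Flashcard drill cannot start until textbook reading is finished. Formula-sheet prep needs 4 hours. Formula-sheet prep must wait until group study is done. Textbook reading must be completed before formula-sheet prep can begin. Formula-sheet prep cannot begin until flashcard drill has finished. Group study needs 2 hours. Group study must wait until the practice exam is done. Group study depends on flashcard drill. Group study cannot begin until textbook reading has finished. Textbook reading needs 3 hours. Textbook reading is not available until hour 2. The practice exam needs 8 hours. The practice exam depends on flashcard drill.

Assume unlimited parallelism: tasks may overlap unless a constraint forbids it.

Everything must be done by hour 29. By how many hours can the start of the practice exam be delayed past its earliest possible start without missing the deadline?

Textbook reading cannot begin until its own release at hour 2. It runs from hour 2 to 2 + 3 = hour 5.
Flashcard drill waits on textbook reading (finishes hour 5), so it starts at hour 5 and finishes at 5 + 5 = hour 10.
The practice exam waits on flashcard drill (finishes hour 10), so it starts at hour 10 and finishes at 10 + 8 = hour 18.

Working backward from the deadline:
Formula-sheet prep has no dependents, so it just needs to finish by hour 29. Starting by 29 − 4 = hour 25 achieves that.
Since formula-sheet prep (must start by hour 25) depends on it, group study must finish by hour 25. Backing off its 2-hour duration gives a latest start of hour 23.
The practice exam must finish before group study (must start by hour 23). With an 8-hour duration, the practice exam must start by 23 − 8 = hour 15.
So the practice exam can start as early as hour 10 and as late as hour 15, giving 15 − 10 = 5 hours of slack.

5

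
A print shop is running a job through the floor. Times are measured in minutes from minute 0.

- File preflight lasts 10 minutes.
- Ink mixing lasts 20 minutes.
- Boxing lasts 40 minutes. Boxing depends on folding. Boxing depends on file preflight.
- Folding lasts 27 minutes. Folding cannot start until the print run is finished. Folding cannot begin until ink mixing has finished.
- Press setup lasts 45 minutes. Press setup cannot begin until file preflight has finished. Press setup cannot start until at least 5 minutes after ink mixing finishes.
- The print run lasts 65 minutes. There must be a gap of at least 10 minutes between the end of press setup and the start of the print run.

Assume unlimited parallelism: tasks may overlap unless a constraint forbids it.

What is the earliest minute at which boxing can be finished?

212

Nothing blocks ink mixing, so it runs from minute 0 to minute 20.
File preflight has no prerequisites, so it starts at minute 0 and finishes at minute 10.
For press setup: file preflight (finishes minute 10); ink mixing (finishes minute 20, plus 5-minute gap → minute 25). Taking the maximum gives a start of minute 25, and it finishes at 25 + 45 = minute 70.
The print run cannot begin until press setup (finishes minute 70, plus 10-minute gap → minute 80). It runs from minute 80 to 80 + 65 = minute 145.
Folding cannot start until the print run (finishes minute 145); ink mixing (finishes minute 20). The controlling bound is minute 145, so folding finishes at 145 + 27 = minute 172.
Boxing needs all of folding (finishes minute 172); file preflight (finishes minute 10). That puts its earliest start at minute 172; it finishes at 172 + 40 = minute 212.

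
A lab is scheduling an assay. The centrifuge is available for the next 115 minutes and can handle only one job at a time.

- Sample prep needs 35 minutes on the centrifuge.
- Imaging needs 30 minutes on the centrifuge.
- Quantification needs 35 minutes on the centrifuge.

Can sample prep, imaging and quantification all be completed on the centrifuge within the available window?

Yes

Running back to back, the jobs need 35 + 30 + 35 = 100 minutes on the centrifuge.
Since 100 ≤ 115, they fit within the window.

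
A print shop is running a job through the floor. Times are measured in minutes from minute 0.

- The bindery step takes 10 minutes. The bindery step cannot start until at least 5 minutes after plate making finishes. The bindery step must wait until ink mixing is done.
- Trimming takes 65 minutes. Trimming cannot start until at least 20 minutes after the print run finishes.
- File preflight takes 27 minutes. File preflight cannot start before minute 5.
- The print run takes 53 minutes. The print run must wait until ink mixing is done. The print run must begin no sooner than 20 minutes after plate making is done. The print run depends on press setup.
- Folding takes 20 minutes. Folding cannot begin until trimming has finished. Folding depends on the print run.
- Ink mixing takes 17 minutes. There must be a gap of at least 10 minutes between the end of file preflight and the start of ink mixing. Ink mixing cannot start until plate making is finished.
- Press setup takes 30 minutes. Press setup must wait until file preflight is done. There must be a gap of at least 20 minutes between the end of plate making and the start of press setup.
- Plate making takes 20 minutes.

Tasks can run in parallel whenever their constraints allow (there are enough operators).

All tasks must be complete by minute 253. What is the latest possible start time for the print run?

Folding must finish by minute 253; it takes 20 minutes, so it must start by 253 − 20 = minute 233.
Trimming must finish before folding (must start by minute 233). With a 65-minute duration, trimming must start by 233 − 65 = minute 168.
The print run feeds trimming (must start by minute 168, minus 20-minute gap → minute 148); folding (must start by minute 233). Taking the minimum, the print run must finish by minute 148 and start by 148 − 53 = minute 95.

95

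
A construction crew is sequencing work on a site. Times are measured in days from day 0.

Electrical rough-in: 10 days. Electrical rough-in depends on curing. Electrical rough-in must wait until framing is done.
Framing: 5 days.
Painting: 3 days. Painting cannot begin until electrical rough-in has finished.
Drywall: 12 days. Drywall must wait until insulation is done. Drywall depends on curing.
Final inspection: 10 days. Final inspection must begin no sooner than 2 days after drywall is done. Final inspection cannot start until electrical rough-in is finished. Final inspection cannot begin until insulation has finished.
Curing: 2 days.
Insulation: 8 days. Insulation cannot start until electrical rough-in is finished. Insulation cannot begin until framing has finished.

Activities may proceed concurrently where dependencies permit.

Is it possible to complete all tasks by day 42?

Framing can start immediately at day 0; it finishes at day 5.
Curing has no prerequisites, so it starts at day 0 and finishes at day 2.
Electrical rough-in cannot start until curing (finishes day 2); framing (finishes day 5). The controlling bound is day 5, so electrical rough-in finishes at 5 + 10 = day 15.
After electrical rough-in (finishes day 15), painting can start at day 15 and finishes at day 18.
For insulation: electrical rough-in (finishes day 15); framing (finishes day 5). Taking the maximum gives a start of day 15, and it finishes at 15 + 8 = day 23.
Drywall cannot start until insulation (finishes day 23); curing (finishes day 2). The controlling bound is day 23, so drywall finishes at 23 + 12 = day 35.
For final inspection: drywall (finishes day 35, plus 2-day gap → day 37); electrical rough-in (finishes day 15); insulation (finishes day 23). Taking the maximum gives a start of day 37, and it finishes at 37 + 10 = day 47.
The earliest everything can be done is day 47, which is after the deadline of 42, so it is not possible.

No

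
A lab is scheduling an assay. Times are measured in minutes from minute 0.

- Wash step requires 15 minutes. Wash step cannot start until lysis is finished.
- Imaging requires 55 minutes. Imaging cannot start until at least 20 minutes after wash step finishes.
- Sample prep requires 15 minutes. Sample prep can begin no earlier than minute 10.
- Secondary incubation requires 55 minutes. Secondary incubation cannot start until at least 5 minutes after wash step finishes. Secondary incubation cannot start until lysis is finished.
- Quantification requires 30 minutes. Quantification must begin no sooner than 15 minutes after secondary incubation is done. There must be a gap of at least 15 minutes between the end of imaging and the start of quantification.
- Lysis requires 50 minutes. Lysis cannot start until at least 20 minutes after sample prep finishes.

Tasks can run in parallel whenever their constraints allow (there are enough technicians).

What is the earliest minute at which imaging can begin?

130

Sample prep cannot begin until its own release at minute 10. It runs from minute 10 to 10 + 15 = minute 25.
Lysis waits on sample prep (finishes minute 25, plus 20-minute gap → minute 45), so it starts at minute 45 and finishes at 45 + 50 = minute 95.
Wash step waits on lysis (finishes minute 95), so it starts at minute 95 and finishes at 95 + 15 = minute 110.
Imaging waits on wash step (finishes minute 110, plus 20-minute gap → minute 130), so the earliest it can start is minute 130.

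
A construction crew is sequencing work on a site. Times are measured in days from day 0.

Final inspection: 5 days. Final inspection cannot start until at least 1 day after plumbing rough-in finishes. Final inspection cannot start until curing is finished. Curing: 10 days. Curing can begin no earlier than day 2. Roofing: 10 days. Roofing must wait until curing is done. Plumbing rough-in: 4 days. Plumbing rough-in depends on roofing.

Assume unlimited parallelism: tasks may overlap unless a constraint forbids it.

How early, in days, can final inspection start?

Curing cannot begin until its own release at day 2. It runs from day 2 to 2 + 10 = day 12.
Roofing waits on curing (finishes day 12), so it starts at day 12 and finishes at 12 + 10 = day 22.
Plumbing rough-in cannot begin until roofing (finishes day 22). It runs from day 22 to 22 + 4 = day 26.
Final inspection waits on plumbing rough-in (finishes day 26, plus 1-day gap → day 27); curing (finishes day 12). The latest of these is day 27, which is the earliest final inspection can start.

27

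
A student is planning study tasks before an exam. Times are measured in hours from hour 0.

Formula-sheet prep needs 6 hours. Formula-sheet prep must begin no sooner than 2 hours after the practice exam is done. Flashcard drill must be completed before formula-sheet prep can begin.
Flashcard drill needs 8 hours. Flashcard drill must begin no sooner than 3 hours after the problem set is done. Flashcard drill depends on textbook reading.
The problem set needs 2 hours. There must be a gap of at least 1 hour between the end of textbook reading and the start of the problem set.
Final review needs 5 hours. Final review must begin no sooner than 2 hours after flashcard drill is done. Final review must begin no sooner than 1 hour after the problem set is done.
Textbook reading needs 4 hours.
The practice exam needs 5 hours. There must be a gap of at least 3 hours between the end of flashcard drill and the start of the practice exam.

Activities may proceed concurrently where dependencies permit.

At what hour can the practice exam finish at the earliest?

Textbook reading has no prerequisites, so it starts at hour 0 and finishes at hour 4.
After textbook reading (finishes hour 4, plus 1-hour gap → hour 5), the problem set can start at hour 5 and finishes at hour 7.
Flashcard drill has to wait for the problem set (finishes hour 7, plus 3-hour gap → hour 10); textbook reading (finishes hour 4). The latest of these is hour 10, so flashcard drill runs hour 10 to 10 + 8 = hour 18.
The practice exam cannot begin until flashcard drill (finishes hour 18, plus 3-hour gap → hour 21). It runs from hour 21 to 21 + 5 = hour 26.

26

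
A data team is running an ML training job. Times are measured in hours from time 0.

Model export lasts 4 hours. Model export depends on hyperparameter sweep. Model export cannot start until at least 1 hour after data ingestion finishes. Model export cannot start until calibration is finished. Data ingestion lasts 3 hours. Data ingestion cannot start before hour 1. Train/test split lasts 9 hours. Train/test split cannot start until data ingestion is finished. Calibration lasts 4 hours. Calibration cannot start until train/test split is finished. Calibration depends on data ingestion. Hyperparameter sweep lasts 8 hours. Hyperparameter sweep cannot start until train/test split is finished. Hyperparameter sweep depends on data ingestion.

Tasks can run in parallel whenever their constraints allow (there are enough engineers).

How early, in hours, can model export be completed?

After its own release at hour 1, data ingestion can start at hour 1 and finishes at hour 4.
After data ingestion (finishes hour 4), train/test split can start at hour 4 and finishes at hour 13.
Calibration needs all of train/test split (finishes hour 13); data ingestion (finishes hour 4). That puts its earliest start at hour 13; it finishes at 13 + 4 = hour 17.
Hyperparameter sweep has to wait for train/test split (finishes hour 13); data ingestion (finishes hour 4). The latest of these is hour 13, so hyperparameter sweep runs hour 13 to 13 + 8 = hour 21.
Model export needs all of hyperparameter sweep (finishes hour 21); data ingestion (finishes hour 4, plus 1-hour gap → hour 5); calibration (finishes hour 17). That puts its earliest start at hour 21; it finishes at 21 + 4 = hour 25.

25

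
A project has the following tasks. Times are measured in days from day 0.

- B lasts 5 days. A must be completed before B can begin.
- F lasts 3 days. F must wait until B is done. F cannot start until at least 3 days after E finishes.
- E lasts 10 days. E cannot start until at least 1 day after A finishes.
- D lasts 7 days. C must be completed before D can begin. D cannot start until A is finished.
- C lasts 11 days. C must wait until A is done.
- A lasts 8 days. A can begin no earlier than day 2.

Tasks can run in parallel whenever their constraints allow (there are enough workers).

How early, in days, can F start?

A waits on its own release at day 2, so it starts at day 2 and finishes at 2 + 8 = day 10.
E waits on A (finishes day 10, plus 1-day gap → day 11), so it starts at day 11 and finishes at 11 + 10 = day 21.
B waits on A (finishes day 10), so it starts at day 10 and finishes at 10 + 5 = day 15.
F waits on B (finishes day 15); E (finishes day 21, plus 3-day gap → day 24). The latest of these is day 24, which is the earliest F can start.

24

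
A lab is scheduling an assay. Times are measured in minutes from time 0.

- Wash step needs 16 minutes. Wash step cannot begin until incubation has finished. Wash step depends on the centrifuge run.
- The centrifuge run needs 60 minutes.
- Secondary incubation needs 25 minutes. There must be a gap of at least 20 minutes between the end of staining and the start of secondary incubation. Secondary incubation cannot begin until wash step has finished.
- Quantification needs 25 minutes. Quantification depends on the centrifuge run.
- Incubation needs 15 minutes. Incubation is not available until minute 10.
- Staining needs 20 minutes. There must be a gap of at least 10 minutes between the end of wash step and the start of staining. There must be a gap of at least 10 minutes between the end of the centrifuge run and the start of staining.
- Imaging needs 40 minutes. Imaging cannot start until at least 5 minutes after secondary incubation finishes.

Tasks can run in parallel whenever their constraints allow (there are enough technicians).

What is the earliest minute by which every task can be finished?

The centrifuge run has no prerequisites, so it starts at minute 0 and finishes at minute 60.
After the centrifuge run (finishes minute 60), quantification can start at minute 60 and finishes at minute 85.
Incubation waits on its own release at minute 10, so it starts at minute 10 and finishes at 10 + 15 = minute 25.
Wash step needs all of incubation (finishes minute 25); the centrifuge run (finishes minute 60). That puts its earliest start at minute 60; it finishes at 60 + 16 = minute 76.
Staining has to wait for wash step (finishes minute 76, plus 10-minute gap → minute 86); the centrifuge run (finishes minute 60, plus 10-minute gap → minute 70). The latest of these is minute 86, so staining runs minute 86 to 86 + 20 = minute 106.
Secondary incubation cannot start until staining (finishes minute 106, plus 20-minute gap → minute 126); wash step (finishes minute 76). The controlling bound is minute 126, so secondary incubation finishes at 126 + 25 = minute 151.
Imaging cannot begin until secondary incubation (finishes minute 151, plus 5-minute gap → minute 156). It runs from minute 156 to 156 + 40 = minute 196.
All tasks are finished once the last one completes. Finish times: Incubation at 25, The centrifuge run at 60, Wash step at 76, Staining at 106, Secondary incubation at 151, Imaging at 196, Quantification at 85. The latest is minute 196.

196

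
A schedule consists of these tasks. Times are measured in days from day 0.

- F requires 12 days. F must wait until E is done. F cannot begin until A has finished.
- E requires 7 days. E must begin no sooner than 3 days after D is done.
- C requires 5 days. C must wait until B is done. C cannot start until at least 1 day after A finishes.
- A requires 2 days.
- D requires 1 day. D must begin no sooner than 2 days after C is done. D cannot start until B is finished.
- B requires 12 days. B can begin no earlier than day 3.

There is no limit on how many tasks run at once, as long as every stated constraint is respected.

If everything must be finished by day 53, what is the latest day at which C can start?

23

F has no dependents, so it just needs to finish by day 53. Starting by 53 − 12 = day 41 achieves that.
E feeds into F (must start by day 41); so E must finish by day 41 and therefore start by day 34.
D feeds into E (must start by day 34, minus 3-day gap → day 31); so D must finish by day 31 and therefore start by day 30.
C feeds into D (must start by day 30, minus 2-day gap → day 28); so C must finish by day 28 and therefore start by day 23.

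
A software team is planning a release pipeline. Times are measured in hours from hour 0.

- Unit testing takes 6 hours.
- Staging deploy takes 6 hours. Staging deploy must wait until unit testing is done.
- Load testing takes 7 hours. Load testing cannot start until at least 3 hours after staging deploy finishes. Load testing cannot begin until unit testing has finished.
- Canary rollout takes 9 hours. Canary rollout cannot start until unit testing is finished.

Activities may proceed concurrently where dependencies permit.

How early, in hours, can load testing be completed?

Unit testing has no prerequisites, so it starts at hour 0 and finishes at hour 6.
Staging deploy cannot begin until unit testing (finishes hour 6). It runs from hour 6 to 6 + 6 = hour 12.
Load testing needs all of staging deploy (finishes hour 12, plus 3-hour gap → hour 15); unit testing (finishes hour 6). That puts its earliest start at hour 15; it finishes at 15 + 7 = hour 22.

22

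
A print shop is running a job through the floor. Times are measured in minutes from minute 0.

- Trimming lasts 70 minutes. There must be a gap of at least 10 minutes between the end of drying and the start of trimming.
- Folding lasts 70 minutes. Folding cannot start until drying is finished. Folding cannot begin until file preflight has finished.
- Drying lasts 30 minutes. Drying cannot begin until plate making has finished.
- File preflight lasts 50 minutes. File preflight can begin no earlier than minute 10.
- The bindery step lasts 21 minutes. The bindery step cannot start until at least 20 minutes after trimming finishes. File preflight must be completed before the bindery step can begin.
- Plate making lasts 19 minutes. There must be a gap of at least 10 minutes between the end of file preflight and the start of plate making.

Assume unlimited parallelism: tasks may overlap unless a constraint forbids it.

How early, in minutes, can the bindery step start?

File preflight cannot begin until its own release at minute 10. It runs from minute 10 to 10 + 50 = minute 60.
After file preflight (finishes minute 60, plus 10-minute gap → minute 70), plate making can start at minute 70 and finishes at minute 89.
Drying cannot begin until plate making (finishes minute 89). It runs from minute 89 to 89 + 30 = minute 119.
Trimming waits on drying (finishes minute 119, plus 10-minute gap → minute 129), so it starts at minute 129 and finishes at 129 + 70 = minute 199.
The bindery step waits on trimming (finishes minute 199, plus 20-minute gap → minute 219); file preflight (finishes minute 60). The latest of these is minute 219, which is the earliest the bindery step can start.

219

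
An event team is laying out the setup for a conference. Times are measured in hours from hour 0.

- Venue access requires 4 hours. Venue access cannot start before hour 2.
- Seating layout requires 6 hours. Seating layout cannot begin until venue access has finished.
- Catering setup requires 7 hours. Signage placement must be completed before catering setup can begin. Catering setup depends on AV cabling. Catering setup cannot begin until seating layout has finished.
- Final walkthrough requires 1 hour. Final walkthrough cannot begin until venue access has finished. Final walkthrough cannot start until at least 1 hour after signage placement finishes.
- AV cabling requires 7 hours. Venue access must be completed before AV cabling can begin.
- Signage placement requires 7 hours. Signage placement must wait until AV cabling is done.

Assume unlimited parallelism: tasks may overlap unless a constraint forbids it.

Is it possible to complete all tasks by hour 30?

Yes

Venue access waits on its own release at hour 2, so it starts at hour 2 and finishes at 2 + 4 = hour 6.
After venue access (finishes hour 6), seating layout can start at hour 6 and finishes at hour 12.
AV cabling waits on venue access (finishes hour 6), so it starts at hour 6 and finishes at 6 + 7 = hour 13.
Signage placement waits on AV cabling (finishes hour 13), so it starts at hour 13 and finishes at 13 + 7 = hour 20.
Final walkthrough has to wait for venue access (finishes hour 6); signage placement (finishes hour 20, plus 1-hour gap → hour 21). The latest of these is hour 21, so final walkthrough runs hour 21 to 21 + 1 = hour 22.
Catering setup cannot start until signage placement (finishes hour 20); AV cabling (finishes hour 13); seating layout (finishes hour 12). The controlling bound is hour 20, so catering setup finishes at 20 + 7 = hour 27.
Every task is finished by hour 27, which is no later than the deadline of 30, so the schedule is feasible.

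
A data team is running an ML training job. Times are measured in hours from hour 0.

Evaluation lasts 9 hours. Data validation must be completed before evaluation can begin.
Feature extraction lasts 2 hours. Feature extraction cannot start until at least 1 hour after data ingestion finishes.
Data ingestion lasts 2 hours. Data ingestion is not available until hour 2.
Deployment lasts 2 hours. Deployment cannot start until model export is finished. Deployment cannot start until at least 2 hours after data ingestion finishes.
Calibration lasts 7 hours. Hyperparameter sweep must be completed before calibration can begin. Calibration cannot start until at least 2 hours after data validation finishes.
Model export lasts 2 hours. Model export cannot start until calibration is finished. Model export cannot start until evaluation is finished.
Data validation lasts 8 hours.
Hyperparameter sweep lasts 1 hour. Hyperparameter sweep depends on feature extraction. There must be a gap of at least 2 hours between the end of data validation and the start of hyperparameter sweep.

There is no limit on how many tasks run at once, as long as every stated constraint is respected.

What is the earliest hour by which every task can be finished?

22

Data validation can start immediately at hour 0; it finishes at hour 8.
After data validation (finishes hour 8), evaluation can start at hour 8 and finishes at hour 17.
Data ingestion waits on its own release at hour 2, so it starts at hour 2 and finishes at 2 + 2 = hour 4.
Feature extraction waits on data ingestion (finishes hour 4, plus 1-hour gap → hour 5), so it starts at hour 5 and finishes at 5 + 2 = hour 7.
For hyperparameter sweep: feature extraction (finishes hour 7); data validation (finishes hour 8, plus 2-hour gap → hour 10). Taking the maximum gives a start of hour 10, and it finishes at 10 + 1 = hour 11.
Calibration cannot start until hyperparameter sweep (finishes hour 11); data validation (finishes hour 8, plus 2-hour gap → hour 10). The controlling bound is hour 11, so calibration finishes at 11 + 7 = hour 18.
Model export has to wait for calibration (finishes hour 18); evaluation (finishes hour 17). The latest of these is hour 18, so model export runs hour 18 to 18 + 2 = hour 20.
For deployment: model export (finishes hour 20); data ingestion (finishes hour 4, plus 2-hour gap → hour 6). Taking the maximum gives a start of hour 20, and it finishes at 20 + 2 = hour 22.
All tasks are finished once the last one completes. Finish times: Data ingestion at 4, Data validation at 8, Feature extraction at 7, Hyperparameter sweep at 11, Evaluation at 17, Calibration at 18, Model export at 20, Deployment at 22. The latest is hour 22.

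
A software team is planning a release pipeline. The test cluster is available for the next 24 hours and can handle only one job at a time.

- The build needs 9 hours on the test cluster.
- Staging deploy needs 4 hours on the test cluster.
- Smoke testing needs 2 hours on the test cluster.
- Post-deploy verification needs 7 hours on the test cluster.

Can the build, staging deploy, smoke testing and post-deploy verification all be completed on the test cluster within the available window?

Running back to back, the jobs need 9 + 4 + 2 + 7 = 22 hours on the test cluster.
Since 22 ≤ 24, they fit within the window.

Yes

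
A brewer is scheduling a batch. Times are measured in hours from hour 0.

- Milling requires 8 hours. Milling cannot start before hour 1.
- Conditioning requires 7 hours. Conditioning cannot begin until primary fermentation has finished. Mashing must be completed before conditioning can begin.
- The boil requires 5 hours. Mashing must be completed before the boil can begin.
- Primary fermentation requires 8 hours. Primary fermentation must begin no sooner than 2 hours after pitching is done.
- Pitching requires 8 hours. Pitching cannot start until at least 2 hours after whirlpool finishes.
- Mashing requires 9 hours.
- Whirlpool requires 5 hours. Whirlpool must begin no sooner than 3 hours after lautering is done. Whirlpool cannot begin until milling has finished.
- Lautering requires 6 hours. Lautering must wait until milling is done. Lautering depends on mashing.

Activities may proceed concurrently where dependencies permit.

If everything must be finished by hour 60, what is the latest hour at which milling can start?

Conditioning must finish by hour 60; it takes 7 hours, so it must start by 60 − 7 = hour 53.
Since conditioning (must start by hour 53) depends on it, primary fermentation must finish by hour 53. Backing off its 8-hour duration gives a latest start of hour 45.
Since primary fermentation (must start by hour 45, minus 2-hour gap → hour 43) depends on it, pitching must finish by hour 43. Backing off its 8-hour duration gives a latest start of hour 35.
Whirlpool must finish before pitching (must start by hour 35, minus 2-hour gap → hour 33). With a 5-hour duration, whirlpool must start by 33 − 5 = hour 28.
Lautering has to be done before whirlpool (must start by hour 28, minus 3-hour gap → hour 25). That means finishing by hour 25, i.e. starting by 25 − 6 = hour 19.
Milling feeds lautering (must start by hour 19); whirlpool (must start by hour 28). Taking the minimum, milling must finish by hour 19 and start by 19 − 8 = hour 11.

11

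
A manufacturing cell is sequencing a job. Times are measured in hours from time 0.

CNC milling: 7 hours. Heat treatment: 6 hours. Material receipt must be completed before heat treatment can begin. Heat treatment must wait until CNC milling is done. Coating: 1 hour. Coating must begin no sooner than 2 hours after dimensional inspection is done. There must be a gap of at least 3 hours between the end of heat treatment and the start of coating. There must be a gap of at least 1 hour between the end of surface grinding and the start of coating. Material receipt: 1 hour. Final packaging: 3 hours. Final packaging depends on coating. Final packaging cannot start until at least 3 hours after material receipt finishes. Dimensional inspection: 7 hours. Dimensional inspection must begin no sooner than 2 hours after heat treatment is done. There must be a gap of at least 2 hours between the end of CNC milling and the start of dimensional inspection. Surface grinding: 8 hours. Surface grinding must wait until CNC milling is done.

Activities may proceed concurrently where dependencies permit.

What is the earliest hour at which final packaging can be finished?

CNC milling can start immediately at hour 0; it finishes at hour 7.
After CNC milling (finishes hour 7), surface grinding can start at hour 7 and finishes at hour 15.
Material receipt can start immediately at hour 0; it finishes at hour 1.
For heat treatment: material receipt (finishes hour 1); CNC milling (finishes hour 7). Taking the maximum gives a start of hour 7, and it finishes at 7 + 6 = hour 13.
Dimensional inspection cannot start until heat treatment (finishes hour 13, plus 2-hour gap → hour 15); CNC milling (finishes hour 7, plus 2-hour gap → hour 9). The controlling bound is hour 15, so dimensional inspection finishes at 15 + 7 = hour 22.
For coating: dimensional inspection (finishes hour 22, plus 2-hour gap → hour 24); heat treatment (finishes hour 13, plus 3-hour gap → hour 16); surface grinding (finishes hour 15, plus 1-hour gap → hour 16). Taking the maximum gives a start of hour 24, and it finishes at 24 + 1 = hour 25.
For final packaging: coating (finishes hour 25); material receipt (finishes hour 1, plus 3-hour gap → hour 4). Taking the maximum gives a start of hour 25, and it finishes at 25 + 3 = hour 28.

28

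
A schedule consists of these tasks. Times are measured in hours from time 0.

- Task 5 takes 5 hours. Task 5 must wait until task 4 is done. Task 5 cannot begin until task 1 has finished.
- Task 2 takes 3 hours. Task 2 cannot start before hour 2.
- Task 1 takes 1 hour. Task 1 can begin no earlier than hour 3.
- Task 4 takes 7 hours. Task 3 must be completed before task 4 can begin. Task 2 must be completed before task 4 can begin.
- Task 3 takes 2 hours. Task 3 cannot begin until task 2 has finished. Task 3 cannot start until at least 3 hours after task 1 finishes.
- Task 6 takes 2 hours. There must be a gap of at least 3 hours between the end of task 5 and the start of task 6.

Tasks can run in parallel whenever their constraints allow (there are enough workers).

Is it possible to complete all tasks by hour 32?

After its own release at hour 2, task 2 can start at hour 2 and finishes at hour 5.
After its own release at hour 3, task 1 can start at hour 3 and finishes at hour 4.
Task 3 needs all of task 2 (finishes hour 5); task 1 (finishes hour 4, plus 3-hour gap → hour 7). That puts its earliest start at hour 7; it finishes at 7 + 2 = hour 9.
For task 4: task 3 (finishes hour 9); task 2 (finishes hour 5). Taking the maximum gives a start of hour 9, and it finishes at 9 + 7 = hour 16.
Task 5 has to wait for task 4 (finishes hour 16); task 1 (finishes hour 4). The latest of these is hour 16, so task 5 runs hour 16 to 16 + 5 = hour 21.
Task 6 cannot begin until task 5 (finishes hour 21, plus 3-hour gap → hour 24). It runs from hour 24 to 24 + 2 = hour 26.
Every task is finished by hour 26, which is no later than the deadline of 32, so the schedule is feasible.

Yes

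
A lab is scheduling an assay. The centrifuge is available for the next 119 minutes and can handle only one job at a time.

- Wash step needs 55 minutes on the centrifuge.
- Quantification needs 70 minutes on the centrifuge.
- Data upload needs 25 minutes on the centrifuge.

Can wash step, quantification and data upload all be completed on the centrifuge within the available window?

No

Running back to back, the jobs need 55 + 70 + 25 = 150 minutes on the centrifuge.
Since 150 > 119, they cannot all fit.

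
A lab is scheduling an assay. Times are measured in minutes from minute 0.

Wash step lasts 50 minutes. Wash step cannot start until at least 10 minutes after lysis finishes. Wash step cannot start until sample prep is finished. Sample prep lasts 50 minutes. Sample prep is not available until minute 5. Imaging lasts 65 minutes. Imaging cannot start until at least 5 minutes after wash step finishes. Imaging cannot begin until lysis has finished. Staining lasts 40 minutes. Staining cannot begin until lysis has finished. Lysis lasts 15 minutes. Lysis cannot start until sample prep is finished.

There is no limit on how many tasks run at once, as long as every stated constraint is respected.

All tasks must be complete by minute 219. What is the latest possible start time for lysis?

74

To finish by minute 219, imaging (duration 65) must start no later than minute 154.
Wash step has to be done before imaging (must start by minute 154, minus 5-minute gap → minute 149). That means finishing by minute 149, i.e. starting by 149 − 50 = minute 99.
Staining has no dependents, so it just needs to finish by minute 219. Starting by 219 − 40 = minute 179 achieves that.
For lysis: wash step (must start by minute 99, minus 10-minute gap → minute 89); staining (must start by minute 179); imaging (must start by minute 154). The most restrictive is minute 89; with a 15-minute duration, lysis must start by minute 74.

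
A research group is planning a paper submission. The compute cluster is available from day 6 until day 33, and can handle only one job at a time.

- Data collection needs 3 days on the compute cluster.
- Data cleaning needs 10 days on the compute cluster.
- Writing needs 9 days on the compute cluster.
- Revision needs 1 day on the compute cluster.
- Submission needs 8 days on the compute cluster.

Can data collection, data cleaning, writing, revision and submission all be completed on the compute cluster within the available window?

No

The compute cluster window is 33 − 6 = 27 days.
Running back to back, the jobs need 3 + 10 + 9 + 1 + 8 = 31 days on the compute cluster.
Since 31 > 27, they cannot all fit.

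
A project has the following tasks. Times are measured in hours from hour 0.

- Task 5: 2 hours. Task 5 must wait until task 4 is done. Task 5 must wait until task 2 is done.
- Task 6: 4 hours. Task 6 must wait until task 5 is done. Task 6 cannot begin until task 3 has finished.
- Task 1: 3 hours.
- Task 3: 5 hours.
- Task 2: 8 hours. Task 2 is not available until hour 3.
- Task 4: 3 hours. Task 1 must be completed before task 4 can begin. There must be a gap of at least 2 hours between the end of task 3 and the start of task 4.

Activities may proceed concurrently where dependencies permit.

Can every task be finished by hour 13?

No

Task 3 can start immediately at hour 0; it finishes at hour 5.
After its own release at hour 3, task 2 can start at hour 3 and finishes at hour 11.
Nothing blocks task 1, so it runs from hour 0 to hour 3.
Task 4 cannot start until task 1 (finishes hour 3); task 3 (finishes hour 5, plus 2-hour gap → hour 7). The controlling bound is hour 7, so task 4 finishes at 7 + 3 = hour 10.
Task 5 cannot start until task 4 (finishes hour 10); task 2 (finishes hour 11). The controlling bound is hour 11, so task 5 finishes at 11 + 2 = hour 13.
Task 6 needs all of task 5 (finishes hour 13); task 3 (finishes hour 5). That puts its earliest start at hour 13; it finishes at 13 + 4 = hour 17.
The earliest everything can be done is hour 17, which is after the deadline of 13, so it is not possible.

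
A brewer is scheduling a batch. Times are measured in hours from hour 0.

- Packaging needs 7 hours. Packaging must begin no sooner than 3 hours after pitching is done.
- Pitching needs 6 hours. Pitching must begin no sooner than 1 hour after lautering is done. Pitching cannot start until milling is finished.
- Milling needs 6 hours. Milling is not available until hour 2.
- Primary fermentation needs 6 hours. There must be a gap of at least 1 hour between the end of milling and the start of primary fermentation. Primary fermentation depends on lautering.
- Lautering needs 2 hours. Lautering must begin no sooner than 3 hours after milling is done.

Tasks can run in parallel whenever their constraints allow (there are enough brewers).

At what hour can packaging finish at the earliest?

After its own release at hour 2, milling can start at hour 2 and finishes at hour 8.
Lautering cannot begin until milling (finishes hour 8, plus 3-hour gap → hour 11). It runs from hour 11 to 11 + 2 = hour 13.
Pitching has to wait for lautering (finishes hour 13, plus 1-hour gap → hour 14); milling (finishes hour 8). The latest of these is hour 14, so pitching runs hour 14 to 14 + 6 = hour 20.
Packaging cannot begin until pitching (finishes hour 20, plus 3-hour gap → hour 23). It runs from hour 23 to 23 + 7 = hour 30.

30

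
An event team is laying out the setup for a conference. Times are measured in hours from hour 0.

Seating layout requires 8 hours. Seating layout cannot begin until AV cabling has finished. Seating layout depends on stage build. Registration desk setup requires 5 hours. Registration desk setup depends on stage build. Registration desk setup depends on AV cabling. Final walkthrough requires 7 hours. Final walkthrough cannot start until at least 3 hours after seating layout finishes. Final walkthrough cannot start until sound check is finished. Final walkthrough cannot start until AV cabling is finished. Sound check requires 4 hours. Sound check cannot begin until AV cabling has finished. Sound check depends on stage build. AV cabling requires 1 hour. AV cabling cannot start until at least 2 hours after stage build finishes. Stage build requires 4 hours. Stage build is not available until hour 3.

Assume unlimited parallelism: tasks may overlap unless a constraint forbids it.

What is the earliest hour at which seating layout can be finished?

Stage build cannot begin until its own release at hour 3. It runs from hour 3 to 3 + 4 = hour 7.
AV cabling waits on stage build (finishes hour 7, plus 2-hour gap → hour 9), so it starts at hour 9 and finishes at 9 + 1 = hour 10.
Seating layout cannot start until AV cabling (finishes hour 10); stage build (finishes hour 7). The controlling bound is hour 10, so seating layout finishes at 10 + 8 = hour 18.

18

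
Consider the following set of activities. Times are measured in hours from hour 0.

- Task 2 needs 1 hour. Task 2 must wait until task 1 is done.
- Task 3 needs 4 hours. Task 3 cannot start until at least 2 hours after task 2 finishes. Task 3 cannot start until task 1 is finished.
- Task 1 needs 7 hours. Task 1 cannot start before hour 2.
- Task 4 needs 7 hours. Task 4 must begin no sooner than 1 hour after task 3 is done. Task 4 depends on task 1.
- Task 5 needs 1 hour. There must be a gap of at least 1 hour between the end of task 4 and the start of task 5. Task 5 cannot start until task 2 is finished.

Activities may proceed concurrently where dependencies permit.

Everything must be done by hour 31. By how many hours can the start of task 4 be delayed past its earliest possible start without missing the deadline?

Task 1 cannot begin until its own release at hour 2. It runs from hour 2 to 2 + 7 = hour 9.
After task 1 (finishes hour 9), task 2 can start at hour 9 and finishes at hour 10.
For task 3: task 2 (finishes hour 10, plus 2-hour gap → hour 12); task 1 (finishes hour 9). Taking the maximum gives a start of hour 12, and it finishes at 12 + 4 = hour 16.
Task 4 has to wait for task 3 (finishes hour 16, plus 1-hour gap → hour 17); task 1 (finishes hour 9). The latest of these is hour 17, so task 4 runs hour 17 to 17 + 7 = hour 24.

Working backward from the deadline:
Task 5 must finish by hour 31; it takes 1 hour, so it must start by 31 − 1 = hour 30.
Task 4 feeds into task 5 (must start by hour 30, minus 1-hour gap → hour 29); so task 4 must finish by hour 29 and therefore start by hour 22.
So task 4 can start as early as hour 17 and as late as hour 22, giving 22 − 17 = 5 hours of slack.

5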